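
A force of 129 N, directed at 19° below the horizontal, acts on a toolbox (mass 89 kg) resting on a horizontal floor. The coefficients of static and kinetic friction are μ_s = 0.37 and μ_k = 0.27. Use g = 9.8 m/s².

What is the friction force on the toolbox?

Vertical equilibrium gives N = m g + P sin α = 914.2 N.
Horizontally, friction must balance P cos α = 122 N.
The static-friction limit is μ_s N = 338.3 N.
Since 122 N does not exceed the limit, the toolbox stays at rest and f = 122 N.

f ≈ 122 N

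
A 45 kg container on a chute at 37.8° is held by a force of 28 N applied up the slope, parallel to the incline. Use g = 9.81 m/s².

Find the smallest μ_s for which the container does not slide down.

μ_s,min ≈ 0.695

N = m g cos θ = 348.8 N.
Friction must make up the shortfall along the incline: f = m g sin θ − P = 270.6 − 28 = 242.6 N.
At the threshold f = μ_s N, so μ_s,min = 242.6/348.8 = 0.695.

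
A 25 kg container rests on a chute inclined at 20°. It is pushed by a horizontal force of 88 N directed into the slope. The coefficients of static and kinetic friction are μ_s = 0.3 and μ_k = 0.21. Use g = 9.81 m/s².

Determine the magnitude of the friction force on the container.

The horizontal push has a component P sin θ into the surface, so N = m g cos θ + P sin θ = 230.5 + 30.1 = 260.6 N.
Parallel to the incline: P cos θ − m g sin θ = 82.69 − 83.88 = -1.187 N; the friction needed to balance this is 1.187 N acting up the slope.
The limit of static friction is μ_s N = 78.17 N.
Since 1.187 N is within the 78.17 N limit, the container stays put and friction is exactly 1.19 N.

f ≈ 1.19 N (up the incline)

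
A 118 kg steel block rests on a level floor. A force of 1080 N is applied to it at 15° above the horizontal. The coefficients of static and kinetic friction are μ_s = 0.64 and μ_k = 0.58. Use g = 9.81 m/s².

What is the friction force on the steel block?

f ≈ 509 N

N = m g − P sin α = 1158 − 1080×sin 15° = 878.1 N.
The horizontal driving force is P cos α = 1043 N, so equilibrium needs friction f = 1043 N.
The static-friction limit is μ_s N = 562 N.
1043 > 562 N → the steel block slides; f = μ_k N = 0.58×878.1 = 509 N.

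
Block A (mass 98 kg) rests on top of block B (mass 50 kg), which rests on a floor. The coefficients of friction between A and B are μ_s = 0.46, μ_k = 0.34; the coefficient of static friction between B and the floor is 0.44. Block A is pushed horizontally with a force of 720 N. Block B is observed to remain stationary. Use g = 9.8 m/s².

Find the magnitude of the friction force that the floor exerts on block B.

f ≈ 327 N

The normal force B exerts on A is simply A's weight, N₁ = 960.4 N.
Maximum static friction on A from B: μ_s N₁ = 0.46×960.4 = 441.8 N.
P = 720 N exceeds that limit, so A slips over B and the interface friction becomes kinetic: f₁ = μ_k N₁ = 0.34×960.4 = 327 N.
By Newton's third law B feels 327 N forward from A. With B stationary, the floor's static friction on B balances it: f₂ = 327 N (well within μ_s(m_A+m_B)g = 638.2 N).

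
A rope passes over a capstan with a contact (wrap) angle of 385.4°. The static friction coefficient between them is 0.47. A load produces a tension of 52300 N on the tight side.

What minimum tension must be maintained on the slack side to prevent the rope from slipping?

Capstan equation at impending slip: T_tight/T_slack = e^{μβ}.
β = 385.4° = 6.726 rad; e^{μβ} = e^{0.47×6.726} = 23.6.
T_slack = T_tight / e^{μβ} = 52300 / 23.6 = 2220 N.

T_min ≈ 2220 N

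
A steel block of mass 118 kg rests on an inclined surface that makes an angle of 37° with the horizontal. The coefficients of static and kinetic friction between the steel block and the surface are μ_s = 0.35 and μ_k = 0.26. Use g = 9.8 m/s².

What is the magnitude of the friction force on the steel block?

The normal reaction is N = m g cos θ = 923.5 N.
For equilibrium along the incline, friction must balance the weight component: f = m g sin θ = 695.9 N up the slope.
Maximum static friction available: μ_s N = 0.35 × 923.5 = 323.2 N.
|695.9| exceeds 323.2 N, so the steel block slips down-slope; friction is kinetic, f = μ_k N = 0.26×923.5 = 240 N.

f ≈ 240 N (up the incline)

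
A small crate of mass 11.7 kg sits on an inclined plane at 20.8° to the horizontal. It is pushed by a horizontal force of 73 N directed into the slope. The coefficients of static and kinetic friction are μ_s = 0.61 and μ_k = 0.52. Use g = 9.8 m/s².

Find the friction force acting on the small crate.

f ≈ 27.5 N (down the incline)

The horizontal push has a component P sin θ into the surface, so N = m g cos θ + P sin θ = 107.2 + 25.92 = 133.1 N.
Parallel to the incline: P cos θ − m g sin θ = 68.24 − 40.72 = 27.53 N; the friction needed to balance this is 27.53 N acting down the slope.
The limit of static friction is μ_s N = 81.2 N.
Since 27.53 N is within the 81.2 N limit, the small crate stays put and friction is exactly 27.5 N.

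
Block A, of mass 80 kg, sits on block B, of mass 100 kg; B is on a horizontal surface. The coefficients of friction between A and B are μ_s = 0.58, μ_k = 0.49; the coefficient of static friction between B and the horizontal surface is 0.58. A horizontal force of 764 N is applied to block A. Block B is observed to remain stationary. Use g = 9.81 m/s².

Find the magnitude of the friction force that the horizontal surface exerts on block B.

f ≈ 385 N

Normal force at the A–B interface: N₁ = m_A g = 784.8 N.
So the A–B interface can sustain at most μ_s N₁ = 455.2 N of static friction.
Since P = 764 N > 455.2 N, A slides on B; the A–B friction is kinetic: f₁ = μ_k N₁ = 0.49×784.8 = 385 N.
B experiences an equal 385 N forward from A (third law). B is in equilibrium, so the floor supplies f₂ = 385 N of static friction (limit μ_s(m_A+m_B)g = 1024 N, not exceeded).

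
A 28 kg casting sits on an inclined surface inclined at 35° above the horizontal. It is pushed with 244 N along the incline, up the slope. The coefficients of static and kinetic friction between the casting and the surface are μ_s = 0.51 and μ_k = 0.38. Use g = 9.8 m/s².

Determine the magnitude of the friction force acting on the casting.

Normal force: N = m g cos θ = 28 × 9.8 × cos 35° = 224.8 N.
For equilibrium along the incline the friction force must supply f = m g sin θ − P = 157.4 − 244 = -86.61 N (positive meaning up-slope).
Static friction can supply at most μ_s N = 114.6 N.
Since |-86.61| ≤ 114.6 N, the casting remains in static equilibrium and friction takes exactly the required value.

f ≈ 86.6 N (down the incline)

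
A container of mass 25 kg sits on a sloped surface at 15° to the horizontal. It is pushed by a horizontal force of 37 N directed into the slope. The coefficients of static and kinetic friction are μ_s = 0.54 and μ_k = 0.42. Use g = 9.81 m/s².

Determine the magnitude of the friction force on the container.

f ≈ 27.7 N (up the incline)

Resolve perpendicular to the incline: N = m g cos θ + P sin θ = 25×9.81×cos 15° + 37×sin 15° = 246.5 N.
Along the incline, the net driving force (taking up-slope positive) is P cos θ − m g sin θ = 35.74 − 63.48 = -27.74 N, so equilibrium requires friction f = 27.74 N (up-slope).
Maximum static friction: μ_s N = 0.54 × 246.5 = 133.1 N.
|f_req| = 27.74 ≤ 133.1 N → the container is in equilibrium; friction equals the required value.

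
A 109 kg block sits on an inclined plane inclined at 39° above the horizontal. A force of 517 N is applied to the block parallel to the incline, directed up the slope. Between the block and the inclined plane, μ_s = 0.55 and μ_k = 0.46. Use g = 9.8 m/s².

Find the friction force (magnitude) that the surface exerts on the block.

f ≈ 155 N (up the incline)

Normal force: N = m g cos θ = 109 × 9.8 × cos 39° = 830.1 N.
Parallel to the incline, ΣF = 0 gives f = m g sin θ − P = 672.2 − 517 = 155.2 N (up-slope positive).
Maximum static friction available: μ_s N = 0.55 × 830.1 = 456.6 N.
Since |155.2| ≤ 456.6 N, static friction is sufficient; f equals the required value, not μ_s N.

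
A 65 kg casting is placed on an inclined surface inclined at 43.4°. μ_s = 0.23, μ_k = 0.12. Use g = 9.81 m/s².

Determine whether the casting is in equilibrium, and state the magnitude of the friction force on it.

f ≈ 55.6 N

N = m g cos θ = 463 N.
Down-slope weight component: m g sin θ = 438 N.
μ_s N = 107 N.
438 > 107 N, so it slides; kinetic friction f = μ_k N = 0.12×463 = 55.6 N.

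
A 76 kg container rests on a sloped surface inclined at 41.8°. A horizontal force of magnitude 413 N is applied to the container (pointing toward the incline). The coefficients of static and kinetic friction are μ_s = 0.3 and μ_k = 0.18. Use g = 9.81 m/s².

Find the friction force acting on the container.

f ≈ 189 N (up the incline)

The horizontal push has a component P sin θ into the surface, so N = m g cos θ + P sin θ = 555.8 + 275.3 = 831.1 N.
Parallel to the incline: P cos θ − m g sin θ = 307.9 − 496.9 = -189.1 N; the friction needed to balance this is 189.1 N acting up the slope.
Maximum static friction: μ_s N = 0.3 × 831.1 = 249.3 N.
|f_req| = 189.1 ≤ 249.3 N → the container is in equilibrium; friction equals the required value.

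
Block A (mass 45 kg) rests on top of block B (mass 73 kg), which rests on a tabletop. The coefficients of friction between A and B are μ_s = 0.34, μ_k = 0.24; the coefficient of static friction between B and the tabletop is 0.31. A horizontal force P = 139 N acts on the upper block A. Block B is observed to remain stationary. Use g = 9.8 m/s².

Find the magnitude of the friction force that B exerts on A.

The normal force B exerts on A is simply A's weight, N₁ = 441 N.
So the A–B interface can sustain at most μ_s N₁ = 149.9 N of static friction.
P = 139 N is within that limit, so A and B move together (both at rest); the A–B friction is simply f₁ = P = 139 N.
B experiences an equal 139 N forward from A (third law). B is in equilibrium, so the floor supplies f₂ = 139 N of static friction (limit μ_s(m_A+m_B)g = 358.5 N, not exceeded).

f ≈ 139 N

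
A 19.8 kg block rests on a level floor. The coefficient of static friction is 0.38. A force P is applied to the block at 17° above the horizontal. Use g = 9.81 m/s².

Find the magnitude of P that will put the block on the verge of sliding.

P ≈ 69.1 N

N = m g − P sin α (the pull lifts the block).
At impending slip, P cos α = μ_s N = μ_s (m g − P sin α).
Solving: P (cos α + μ_s sin α) = μ_s m g → P = 0.38×194/(cos 17° + 0.38 sin 17°) = 73.8/1.067 = 69.1 N.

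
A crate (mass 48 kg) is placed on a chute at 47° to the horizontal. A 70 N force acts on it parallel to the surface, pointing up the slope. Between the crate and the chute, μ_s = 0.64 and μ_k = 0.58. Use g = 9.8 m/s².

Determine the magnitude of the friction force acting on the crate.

Perpendicular to the surface, N = m g cos θ = 48·9.8·cos 47° = 320.8 N.
Parallel to the incline, ΣF = 0 gives f = m g sin θ − P = 344 − 70 = 274 N (up-slope positive).
Static friction can supply at most μ_s N = 205.3 N.
Since |274| > 205.3 N, static friction cannot hold it; the crate slides down the incline and kinetic friction applies: f = μ_k N = 0.58 × 320.8 = 186 N.

f ≈ 186 N (up the incline)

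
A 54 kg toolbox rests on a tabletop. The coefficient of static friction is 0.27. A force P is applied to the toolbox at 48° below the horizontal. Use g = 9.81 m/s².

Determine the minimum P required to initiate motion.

N = m g + P sin α (the push presses the toolbox into the tabletop).
At impending slip, P cos α = μ_s N = μ_s (m g + P sin α).
Solving: P (cos α − μ_s sin α) = μ_s m g → P = 0.27×530/(cos 48° − 0.27 sin 48°) = 143/0.4685 = 305 N.

P ≈ 305 N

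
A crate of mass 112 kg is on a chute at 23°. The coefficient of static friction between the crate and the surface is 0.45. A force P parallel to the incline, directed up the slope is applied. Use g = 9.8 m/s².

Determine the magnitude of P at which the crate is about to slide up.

At impending motion up the slope, friction acts down-slope at its limit: f = μ_s N.
P is parallel to the surface, so N = m g cos θ = 1010 N.
Along the incline: P = m g sin θ + μ_s N = 429 + 0.45×1010 = 884 N.

P ≈ 884 N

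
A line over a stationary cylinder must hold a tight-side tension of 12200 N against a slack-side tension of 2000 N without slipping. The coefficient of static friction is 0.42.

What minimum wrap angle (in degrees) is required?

β_min ≈ 247°

T₂/T₁ = e^{μβ} → β = ln(T₂/T₁)/μ.
β = ln(12200/2000)/0.42 = 1.808/0.42 = 4.305 rad.
In degrees: β = 4.305 × 180/π = 247°.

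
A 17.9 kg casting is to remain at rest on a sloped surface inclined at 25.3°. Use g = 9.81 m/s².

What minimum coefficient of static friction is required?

At the slip threshold m g sin θ = μ_s m g cos θ, so μ_s,min = tan θ.
μ_s,min = tan 25.3° = 0.473.

μ_s,min ≈ 0.473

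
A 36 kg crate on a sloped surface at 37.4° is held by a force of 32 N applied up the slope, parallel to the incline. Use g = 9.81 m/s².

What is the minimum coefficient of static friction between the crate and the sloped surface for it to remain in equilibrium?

N = m g cos θ = 280.6 N.
Friction must make up the shortfall along the incline: f = m g sin θ − P = 214.5 − 32 = 182.5 N.
At the threshold f = μ_s N, so μ_s,min = 182.5/280.6 = 0.65.

μ_s,min ≈ 0.65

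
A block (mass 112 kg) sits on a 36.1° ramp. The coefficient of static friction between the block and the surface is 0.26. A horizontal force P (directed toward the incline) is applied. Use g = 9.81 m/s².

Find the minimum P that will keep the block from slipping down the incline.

The block tends to slide down (tan θ > μ_s), so at the point of impending slip friction acts up-slope at its limit: f = μ_s N.
Perpendicular to the incline: N = m g cos θ + P sin θ.
Along the incline: P cos θ + μ_s N = m g sin θ, i.e. P cos θ + μ_s (m g cos θ + P sin θ) = m g sin θ.
Solving, P (cos θ + μ_s sin θ) = m g (sin θ − μ_s cos θ), so P = 1100×0.3791/0.9612 = 433 N.

P_min ≈ 433 N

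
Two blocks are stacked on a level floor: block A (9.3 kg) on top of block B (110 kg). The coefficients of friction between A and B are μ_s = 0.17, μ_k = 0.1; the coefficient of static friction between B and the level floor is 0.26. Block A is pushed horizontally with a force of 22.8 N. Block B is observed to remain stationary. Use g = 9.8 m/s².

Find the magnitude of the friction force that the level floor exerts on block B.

Between the blocks, N₁ = m_A g = 91.14 N.
Maximum static friction on A from B: μ_s N₁ = 0.17×91.14 = 15.49 N.
P = 22.8 N exceeds that limit, so A slips over B and the interface friction becomes kinetic: f₁ = μ_k N₁ = 0.1×91.14 = 9.11 N.
B experiences an equal 9.11 N forward from A (third law). B is in equilibrium, so the floor supplies f₂ = 9.11 N of static friction (limit μ_s(m_A+m_B)g = 304 N, not exceeded).

f ≈ 9.11 N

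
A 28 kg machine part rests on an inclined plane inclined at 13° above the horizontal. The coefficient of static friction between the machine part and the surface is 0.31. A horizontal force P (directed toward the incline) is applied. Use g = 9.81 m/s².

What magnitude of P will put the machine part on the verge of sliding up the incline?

P ≈ 160 N

At impending motion up the slope, friction acts down-slope at its limit: f = μ_s N.
Perpendicular to the incline: N = m g cos θ + P sin θ.
Along the incline: P cos θ = m g sin θ + μ_s N = m g sin θ + μ_s (m g cos θ + P sin θ).
Solving, P (cos θ − μ_s sin θ) = m g (sin θ + μ_s cos θ), so P = 28×9.81×(sin 13° + 0.31 cos 13°)/(cos 13° − 0.31 sin 13°) = 275×0.527/0.9046 = 160 N.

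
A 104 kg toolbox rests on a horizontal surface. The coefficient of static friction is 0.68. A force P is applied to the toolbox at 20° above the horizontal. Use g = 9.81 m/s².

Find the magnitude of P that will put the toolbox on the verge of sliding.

P ≈ 592 N

N = m g − P sin α (the pull lifts the toolbox).
At impending slip, P cos α = μ_s N = μ_s (m g − P sin α).
Solving: P (cos α + μ_s sin α) = μ_s m g → P = 0.68×1020/(cos 20° + 0.68 sin 20°) = 694/1.172 = 592 N.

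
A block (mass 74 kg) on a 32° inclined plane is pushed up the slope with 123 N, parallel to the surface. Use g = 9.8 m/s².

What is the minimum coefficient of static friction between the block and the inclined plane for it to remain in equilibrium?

N = m g cos θ = 615 N.
Friction must make up the shortfall along the incline: f = m g sin θ − P = 384.3 − 123 = 261.3 N.
At the threshold f = μ_s N, so μ_s,min = 261.3/615 = 0.425.

μ_s,min ≈ 0.425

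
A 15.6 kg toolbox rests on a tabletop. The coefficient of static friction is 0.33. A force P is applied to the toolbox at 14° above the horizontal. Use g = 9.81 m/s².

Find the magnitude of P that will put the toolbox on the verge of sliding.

N = m g − P sin α (the pull lifts the toolbox).
At impending slip, P cos α = μ_s N = μ_s (m g − P sin α).
Solving: P (cos α + μ_s sin α) = μ_s m g → P = 0.33×153/(cos 14° + 0.33 sin 14°) = 50.5/1.05 = 48.1 N.

P ≈ 48.1 N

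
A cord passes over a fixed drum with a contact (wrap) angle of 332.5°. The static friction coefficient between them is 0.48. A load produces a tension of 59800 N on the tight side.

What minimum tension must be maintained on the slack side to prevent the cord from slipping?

T_min ≈ 3690 N

Capstan equation at impending slip: T_tight/T_slack = e^{μβ}.
β = 332.5° = 5.803 rad; e^{μβ} = e^{0.48×5.803} = 16.21.
T_slack = T_tight / e^{μβ} = 59800 / 16.21 = 3690 N.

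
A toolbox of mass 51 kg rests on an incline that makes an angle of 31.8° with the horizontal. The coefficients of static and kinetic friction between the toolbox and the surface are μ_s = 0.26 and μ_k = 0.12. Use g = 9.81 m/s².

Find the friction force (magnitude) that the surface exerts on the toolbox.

f ≈ 51 N (up the incline)

The normal reaction is N = m g cos θ = 425.2 N.
Along the slope the weight component is m g sin θ = 263.6 N; friction must supply exactly this, acting up-slope.
The static-friction ceiling is μ_s N = 0.26 × 425.2 = 110.6 N.
Since |263.6| > 110.6 N, static friction cannot hold it; the toolbox slides down the incline and kinetic friction applies: f = μ_k N = 0.12 × 425.2 = 51 N.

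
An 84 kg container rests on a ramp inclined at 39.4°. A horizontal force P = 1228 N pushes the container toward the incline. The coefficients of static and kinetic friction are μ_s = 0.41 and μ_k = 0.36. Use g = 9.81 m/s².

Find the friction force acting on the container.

f ≈ 426 N (down the incline)

Resolve perpendicular to the incline: N = m g cos θ + P sin θ = 84×9.81×cos 39.4° + 1228×sin 39.4° = 1416 N.
Along the incline, the net driving force (taking up-slope positive) is P cos θ − m g sin θ = 948.9 − 523 = 425.9 N, so equilibrium requires friction f = -425.9 N (down-slope).
The limit of static friction is μ_s N = 580.6 N.
|f_req| = 425.9 ≤ 580.6 N → the container is in equilibrium; friction equals the required value.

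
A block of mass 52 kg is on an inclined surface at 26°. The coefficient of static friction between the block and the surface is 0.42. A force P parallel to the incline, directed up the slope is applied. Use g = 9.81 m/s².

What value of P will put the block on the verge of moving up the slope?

At impending motion up the slope, friction acts down-slope at its limit: f = μ_s N.
P is parallel to the surface, so N = m g cos θ = 458 N.
Along the incline: P = m g sin θ + μ_s N = 224 + 0.42×458 = 416 N.

P ≈ 416 N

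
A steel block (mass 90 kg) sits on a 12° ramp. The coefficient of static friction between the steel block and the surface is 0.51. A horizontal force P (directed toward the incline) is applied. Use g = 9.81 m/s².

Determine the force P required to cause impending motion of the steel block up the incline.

At impending motion up the slope, friction acts down-slope at its limit: f = μ_s N.
Perpendicular to the incline: N = m g cos θ + P sin θ.
Along the incline: P cos θ = m g sin θ + μ_s N = m g sin θ + μ_s (m g cos θ + P sin θ).
Solving, P (cos θ − μ_s sin θ) = m g (sin θ + μ_s cos θ), so P = 90×9.81×(sin 12° + 0.51 cos 12°)/(cos 12° − 0.51 sin 12°) = 883×0.7068/0.8721 = 716 N.

P ≈ 716 N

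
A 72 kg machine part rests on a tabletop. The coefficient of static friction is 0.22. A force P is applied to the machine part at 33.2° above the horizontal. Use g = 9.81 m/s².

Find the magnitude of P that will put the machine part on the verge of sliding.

P ≈ 162 N

N = m g − P sin α (the pull lifts the machine part).
At impending slip, P cos α = μ_s N = μ_s (m g − P sin α).
Solving: P (cos α + μ_s sin α) = μ_s m g → P = 0.22×706/(cos 33.2° + 0.22 sin 33.2°) = 155/0.9572 = 162 N.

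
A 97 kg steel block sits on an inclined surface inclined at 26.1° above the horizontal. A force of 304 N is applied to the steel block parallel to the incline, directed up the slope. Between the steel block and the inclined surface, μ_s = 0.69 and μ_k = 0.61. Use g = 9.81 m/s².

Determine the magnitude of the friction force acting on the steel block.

f ≈ 115 N (up the incline)

Normal force: N = m g cos θ = 97 × 9.81 × cos 26.1° = 854.5 N.
The friction needed for equilibrium is m g sin θ − P = 418.6 − 304 = 114.6 N, measured positive up-slope.
Maximum static friction available: μ_s N = 0.69 × 854.5 = 589.6 N.
Since |114.6| ≤ 589.6 N, static friction is sufficient; f equals the required value, not μ_s N.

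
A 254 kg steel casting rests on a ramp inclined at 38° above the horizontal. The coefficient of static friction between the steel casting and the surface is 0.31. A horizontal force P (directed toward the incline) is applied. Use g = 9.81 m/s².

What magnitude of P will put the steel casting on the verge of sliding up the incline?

P ≈ 3590 N

At impending motion up the slope, friction acts down-slope at its limit: f = μ_s N.
Perpendicular to the incline: N = m g cos θ + P sin θ.
Along the incline: P cos θ = m g sin θ + μ_s N = m g sin θ + μ_s (m g cos θ + P sin θ).
Solving, P (cos θ − μ_s sin θ) = m g (sin θ + μ_s cos θ), so P = 254×9.81×(sin 38° + 0.31 cos 38°)/(cos 38° − 0.31 sin 38°) = 2490×0.8599/0.5972 = 3590 N.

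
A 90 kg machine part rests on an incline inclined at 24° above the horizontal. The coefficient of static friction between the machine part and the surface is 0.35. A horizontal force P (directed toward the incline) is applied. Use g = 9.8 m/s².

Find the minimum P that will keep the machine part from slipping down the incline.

The machine part tends to slide down (tan θ > μ_s), so at the point of impending slip friction acts up-slope at its limit: f = μ_s N.
Perpendicular to the incline: N = m g cos θ + P sin θ.
Along the incline: P cos θ + μ_s N = m g sin θ, i.e. P cos θ + μ_s (m g cos θ + P sin θ) = m g sin θ.
Solving, P (cos θ + μ_s sin θ) = m g (sin θ − μ_s cos θ), so P = 882×0.087/1.056 = 72.7 N.

P_min ≈ 72.7 N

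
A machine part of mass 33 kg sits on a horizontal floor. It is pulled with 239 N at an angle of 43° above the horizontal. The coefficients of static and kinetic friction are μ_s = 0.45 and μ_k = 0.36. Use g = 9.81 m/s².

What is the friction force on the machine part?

Vertical equilibrium gives N = m g − P sin α = 160.7 N.
For equilibrium, f = P cos α = 239×cos 43° = 174.8 N.
μ_s N = 0.45 × 160.7 = 72.33 N.
The required friction exceeds μ_s N, so the machine part moves and f = μ_k N = 57.9 N.

f ≈ 57.9 N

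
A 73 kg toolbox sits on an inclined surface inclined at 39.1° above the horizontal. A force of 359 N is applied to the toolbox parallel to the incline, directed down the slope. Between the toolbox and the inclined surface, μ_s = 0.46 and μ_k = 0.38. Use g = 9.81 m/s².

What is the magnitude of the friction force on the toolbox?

f ≈ 211 N (up the incline)

The normal reaction is N = m g cos θ = 555.8 N.
The friction needed for equilibrium is m g sin θ + P = 451.6 + 359 = 810.6 N, measured positive up-slope.
Static friction can supply at most μ_s N = 255.6 N.
|810.6| exceeds 255.6 N, so the toolbox slips down-slope; friction is kinetic, f = μ_k N = 0.38×555.8 = 211 N.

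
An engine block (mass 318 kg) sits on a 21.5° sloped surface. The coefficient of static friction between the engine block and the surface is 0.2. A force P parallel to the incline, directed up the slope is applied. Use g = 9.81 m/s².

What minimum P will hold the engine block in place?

The engine block tends to slide down (tan θ > μ_s), so at the point of impending slip friction acts up-slope at its limit: f = μ_s N.
P is parallel to the surface, so N = m g cos θ = 2900 N.
Along the incline: P + μ_s N = m g sin θ, so P = 1140 − 0.2×2900 = 563 N.

P_min ≈ 563 N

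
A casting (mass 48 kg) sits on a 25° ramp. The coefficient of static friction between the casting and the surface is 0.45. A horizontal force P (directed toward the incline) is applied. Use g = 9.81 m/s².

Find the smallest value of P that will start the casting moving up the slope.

P ≈ 546 N

At impending motion up the slope, friction acts down-slope at its limit: f = μ_s N.
Perpendicular to the incline: N = m g cos θ + P sin θ.
Along the incline: P cos θ = m g sin θ + μ_s N = m g sin θ + μ_s (m g cos θ + P sin θ).
Solving, P (cos θ − μ_s sin θ) = m g (sin θ + μ_s cos θ), so P = 48×9.81×(sin 25° + 0.45 cos 25°)/(cos 25° − 0.45 sin 25°) = 471×0.8305/0.7161 = 546 N.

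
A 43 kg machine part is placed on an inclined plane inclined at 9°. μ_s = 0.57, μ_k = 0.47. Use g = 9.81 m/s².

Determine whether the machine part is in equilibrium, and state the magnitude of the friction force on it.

f ≈ 66 N

N = m g cos θ = 417 N.
Down-slope weight component: m g sin θ = 66 N.
μ_s N = 237 N.
66 ≤ 237 N, so it stays put; friction = 66 N.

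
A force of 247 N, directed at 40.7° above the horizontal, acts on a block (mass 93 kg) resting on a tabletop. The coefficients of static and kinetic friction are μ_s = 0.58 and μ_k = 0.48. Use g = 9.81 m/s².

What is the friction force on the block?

f ≈ 187 N

Vertical equilibrium gives N = m g − P sin α = 751.3 N.
The horizontal driving force is P cos α = 187.3 N, so equilibrium needs friction f = 187.3 N.
μ_s N = 0.58 × 751.3 = 435.7 N.
Since 187.3 N does not exceed the limit, the block stays at rest and f = 187 N.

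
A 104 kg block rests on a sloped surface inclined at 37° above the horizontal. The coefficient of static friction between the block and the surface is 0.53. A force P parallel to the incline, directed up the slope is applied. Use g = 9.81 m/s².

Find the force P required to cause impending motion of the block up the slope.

At impending motion up the slope, friction acts down-slope at its limit: f = μ_s N.
P is parallel to the surface, so N = m g cos θ = 815 N.
Along the incline: P = m g sin θ + μ_s N = 614 + 0.53×815 = 1050 N.

P ≈ 1050 N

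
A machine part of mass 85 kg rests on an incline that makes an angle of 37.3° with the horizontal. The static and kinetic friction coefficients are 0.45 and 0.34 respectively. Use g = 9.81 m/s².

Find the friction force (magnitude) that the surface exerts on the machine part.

The normal reaction is N = m g cos θ = 663.3 N.
For equilibrium along the incline, friction must balance the weight component: f = m g sin θ = 505.3 N up the slope.
The static-friction ceiling is μ_s N = 0.45 × 663.3 = 298.5 N.
Since |505.3| > 298.5 N, static friction cannot hold it; the machine part slides down the incline and kinetic friction applies: f = μ_k N = 0.34 × 663.3 = 226 N.

f ≈ 226 N (up the incline)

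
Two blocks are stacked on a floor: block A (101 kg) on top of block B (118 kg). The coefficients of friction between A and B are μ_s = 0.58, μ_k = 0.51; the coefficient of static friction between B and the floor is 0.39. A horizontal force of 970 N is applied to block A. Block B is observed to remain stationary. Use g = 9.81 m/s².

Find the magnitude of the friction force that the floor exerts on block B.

f ≈ 505 N

Normal force at the A–B interface: N₁ = m_A g = 990.8 N.
Maximum static friction on A from B: μ_s N₁ = 0.58×990.8 = 574.7 N.
P = 970 N exceeds that limit, so A slips over B and the interface friction becomes kinetic: f₁ = μ_k N₁ = 0.51×990.8 = 505 N.
B experiences an equal 505 N forward from A (third law). B is in equilibrium, so the floor supplies f₂ = 505 N of static friction (limit μ_s(m_A+m_B)g = 837.9 N, not exceeded).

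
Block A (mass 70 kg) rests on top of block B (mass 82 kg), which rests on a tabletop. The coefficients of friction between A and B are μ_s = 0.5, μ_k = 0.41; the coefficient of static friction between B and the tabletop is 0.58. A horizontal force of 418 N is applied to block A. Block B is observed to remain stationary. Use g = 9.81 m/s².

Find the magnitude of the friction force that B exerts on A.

f ≈ 282 N

The normal force B exerts on A is simply A's weight, N₁ = 686.7 N.
Maximum static friction on A from B: μ_s N₁ = 0.5×686.7 = 343.4 N.
P = 418 N exceeds that limit, so A slips over B and the interface friction becomes kinetic: f₁ = μ_k N₁ = 0.41×686.7 = 282 N.
By Newton's third law B feels 282 N forward from A. With B stationary, the floor's static friction on B balances it: f₂ = 282 N (well within μ_s(m_A+m_B)g = 864.8 N).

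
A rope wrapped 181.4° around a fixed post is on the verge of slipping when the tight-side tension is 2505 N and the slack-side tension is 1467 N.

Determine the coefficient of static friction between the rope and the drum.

T₂/T₁ = e^{μβ} → μ = ln(T₂/T₁)/β.
β = 181.4° = 3.166 rad.
μ = ln(2505/1467)/3.166 = ln(1.708)/3.166 = 0.169.

μ ≈ 0.169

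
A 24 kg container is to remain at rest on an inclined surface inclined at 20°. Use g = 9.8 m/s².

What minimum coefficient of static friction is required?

At the slip threshold m g sin θ = μ_s m g cos θ, so μ_s,min = tan θ.
μ_s,min = tan 20° = 0.364.

μ_s,min ≈ 0.364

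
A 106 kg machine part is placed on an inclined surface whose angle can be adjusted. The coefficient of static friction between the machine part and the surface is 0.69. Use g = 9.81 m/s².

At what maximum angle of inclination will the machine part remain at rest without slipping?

At the slip threshold, m g sin θ = μ_s · m g cos θ, so tan θ = μ_s.
θ_max = arctan(0.69) = 34.6°.

θ_max ≈ 34.6°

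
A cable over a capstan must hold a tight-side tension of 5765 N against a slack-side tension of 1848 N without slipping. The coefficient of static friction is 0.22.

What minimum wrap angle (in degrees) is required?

β_min ≈ 296°

T₂/T₁ = e^{μβ} → β = ln(T₂/T₁)/μ.
β = ln(5765/1848)/0.22 = 1.138/0.22 = 5.171 rad.
In degrees: β = 5.171 × 180/π = 296°.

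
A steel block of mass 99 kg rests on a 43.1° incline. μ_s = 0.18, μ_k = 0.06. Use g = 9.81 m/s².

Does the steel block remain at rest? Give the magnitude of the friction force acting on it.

f ≈ 42.5 N

N = m g cos θ = 709 N.
Down-slope weight component: m g sin θ = 664 N.
μ_s N = 128 N.
664 > 128 N, so it slides; kinetic friction f = μ_k N = 0.06×709 = 42.5 N.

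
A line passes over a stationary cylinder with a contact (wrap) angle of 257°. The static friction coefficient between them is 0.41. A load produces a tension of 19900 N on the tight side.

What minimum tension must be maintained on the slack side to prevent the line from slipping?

T_min ≈ 3160 N

Capstan equation at impending slip: T_tight/T_slack = e^{μβ}.
β = 257° = 4.485 rad; e^{μβ} = e^{0.41×4.485} = 6.291.
T_slack = T_tight / e^{μβ} = 19900 / 6.291 = 3160 N.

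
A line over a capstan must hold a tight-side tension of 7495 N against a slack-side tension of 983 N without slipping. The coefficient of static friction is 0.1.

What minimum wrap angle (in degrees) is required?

T₂/T₁ = e^{μβ} → β = ln(T₂/T₁)/μ.
β = ln(7495/983)/0.1 = 2.031/0.1 = 20.31 rad.
In degrees: β = 20.31 × 180/π = 1160°.

β_min ≈ 1160°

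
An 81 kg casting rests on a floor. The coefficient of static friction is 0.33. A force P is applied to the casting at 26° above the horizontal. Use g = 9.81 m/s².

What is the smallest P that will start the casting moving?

N = m g − P sin α (the pull lifts the casting).
At impending slip, P cos α = μ_s N = μ_s (m g − P sin α).
Solving: P (cos α + μ_s sin α) = μ_s m g → P = 0.33×795/(cos 26° + 0.33 sin 26°) = 262/1.043 = 251 N.

P ≈ 251 N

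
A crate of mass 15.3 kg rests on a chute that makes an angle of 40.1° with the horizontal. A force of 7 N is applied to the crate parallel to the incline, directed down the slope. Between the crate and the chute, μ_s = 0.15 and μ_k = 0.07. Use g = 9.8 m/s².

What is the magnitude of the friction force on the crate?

f ≈ 8.03 N (up the incline)

Perpendicular to the surface, N = m g cos θ = 15.3·9.8·cos 40.1° = 114.7 N.
The friction needed for equilibrium is m g sin θ + P = 96.58 + 7 = 103.6 N, measured positive up-slope.
Maximum static friction available: μ_s N = 0.15 × 114.7 = 17.2 N.
Since |103.6| > 17.2 N, static friction cannot hold it; the crate slides down the incline and kinetic friction applies: f = μ_k N = 0.07 × 114.7 = 8.03 N.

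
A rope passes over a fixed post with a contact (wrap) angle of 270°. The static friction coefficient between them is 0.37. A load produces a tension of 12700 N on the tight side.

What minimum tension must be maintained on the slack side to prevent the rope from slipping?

T_min ≈ 2220 N

Capstan equation at impending slip: T_tight/T_slack = e^{μβ}.
β = 270° = 4.712 rad; e^{μβ} = e^{0.37×4.712} = 5.718.
T_slack = T_tight / e^{μβ} = 12700 / 5.718 = 2220 N.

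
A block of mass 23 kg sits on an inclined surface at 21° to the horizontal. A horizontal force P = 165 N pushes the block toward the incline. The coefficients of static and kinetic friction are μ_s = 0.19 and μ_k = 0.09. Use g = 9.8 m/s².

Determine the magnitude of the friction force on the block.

Resolve perpendicular to the incline: N = m g cos θ + P sin θ = 23×9.8×cos 21° + 165×sin 21° = 269.6 N.
Parallel to the incline: P cos θ − m g sin θ = 154 − 80.78 = 73.26 N; the friction needed to balance this is 73.26 N acting down the slope.
Maximum static friction: μ_s N = 0.19 × 269.6 = 51.22 N.
The required 73.26 N exceeds the static limit, so the block slides up-slope and f = μ_k N = 0.09×269.6 = 24.3 N.

f ≈ 24.3 N (down the incline)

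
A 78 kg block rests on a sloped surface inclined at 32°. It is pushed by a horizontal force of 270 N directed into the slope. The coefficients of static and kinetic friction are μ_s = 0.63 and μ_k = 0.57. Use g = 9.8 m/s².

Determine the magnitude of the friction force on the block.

Resolve perpendicular to the incline: N = m g cos θ + P sin θ = 78×9.8×cos 32° + 270×sin 32° = 791.3 N.
Parallel to the incline: P cos θ − m g sin θ = 229 − 405.1 = -176.1 N; the friction needed to balance this is 176.1 N acting up the slope.
Maximum static friction: μ_s N = 0.63 × 791.3 = 498.5 N.
Since 176.1 N is within the 498.5 N limit, the block stays put and friction is exactly 176 N.

f ≈ 176 N (up the incline)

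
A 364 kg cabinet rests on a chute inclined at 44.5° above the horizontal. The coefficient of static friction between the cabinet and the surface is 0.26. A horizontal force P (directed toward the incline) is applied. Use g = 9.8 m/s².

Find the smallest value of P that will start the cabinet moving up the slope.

At impending motion up the slope, friction acts down-slope at its limit: f = μ_s N.
Perpendicular to the incline: N = m g cos θ + P sin θ.
Along the incline: P cos θ = m g sin θ + μ_s N = m g sin θ + μ_s (m g cos θ + P sin θ).
Solving, P (cos θ − μ_s sin θ) = m g (sin θ + μ_s cos θ), so P = 364×9.8×(sin 44.5° + 0.26 cos 44.5°)/(cos 44.5° − 0.26 sin 44.5°) = 3570×0.8864/0.531 = 5950 N.

P ≈ 5950 N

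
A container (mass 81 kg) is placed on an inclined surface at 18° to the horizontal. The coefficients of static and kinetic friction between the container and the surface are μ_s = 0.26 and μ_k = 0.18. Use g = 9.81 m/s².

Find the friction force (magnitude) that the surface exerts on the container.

Perpendicular to the surface, N = m g cos θ = 81·9.81·cos 18° = 755.7 N.
For equilibrium along the incline, friction must balance the weight component: f = m g sin θ = 245.5 N up the slope.
Static friction can supply at most μ_s N = 196.5 N.
Since |245.5| > 196.5 N, static friction cannot hold it; the container slides down the incline and kinetic friction applies: f = μ_k N = 0.18 × 755.7 = 136 N.

f ≈ 136 N (up the incline)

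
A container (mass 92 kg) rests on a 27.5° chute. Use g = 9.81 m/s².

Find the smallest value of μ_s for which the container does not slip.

At the slip threshold m g sin θ = μ_s m g cos θ, so μ_s,min = tan θ.
μ_s,min = tan 27.5° = 0.521.

μ_s,min ≈ 0.521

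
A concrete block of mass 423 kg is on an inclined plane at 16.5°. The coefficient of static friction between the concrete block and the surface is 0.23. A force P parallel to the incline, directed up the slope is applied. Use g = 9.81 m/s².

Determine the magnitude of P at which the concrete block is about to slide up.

P ≈ 2090 N

At impending motion up the slope, friction acts down-slope at its limit: f = μ_s N.
P is parallel to the surface, so N = m g cos θ = 3980 N.
Along the incline: P = m g sin θ + μ_s N = 1180 + 0.23×3980 = 2090 N.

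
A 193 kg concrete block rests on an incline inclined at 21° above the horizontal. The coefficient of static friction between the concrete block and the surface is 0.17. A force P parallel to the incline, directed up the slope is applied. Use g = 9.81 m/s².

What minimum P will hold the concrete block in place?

The concrete block tends to slide down (tan θ > μ_s), so at the point of impending slip friction acts up-slope at its limit: f = μ_s N.
P is parallel to the surface, so N = m g cos θ = 1770 N.
Along the incline: P + μ_s N = m g sin θ, so P = 679 − 0.17×1770 = 378 N.

P_min ≈ 378 N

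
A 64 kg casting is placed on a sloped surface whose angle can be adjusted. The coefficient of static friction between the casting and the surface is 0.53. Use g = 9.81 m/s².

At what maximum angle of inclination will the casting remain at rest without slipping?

θ_max ≈ 27.9°

At the slip threshold, m g sin θ = μ_s · m g cos θ, so tan θ = μ_s.
θ_max = arctan(0.53) = 27.9°.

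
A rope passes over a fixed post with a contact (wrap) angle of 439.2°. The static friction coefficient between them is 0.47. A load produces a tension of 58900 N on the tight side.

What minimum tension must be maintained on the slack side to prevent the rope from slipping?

T_min ≈ 1600 N

Capstan equation at impending slip: T_tight/T_slack = e^{μβ}.
β = 439.2° = 7.665 rad; e^{μβ} = e^{0.47×7.665} = 36.7.
T_slack = T_tight / e^{μβ} = 58900 / 36.7 = 1600 N.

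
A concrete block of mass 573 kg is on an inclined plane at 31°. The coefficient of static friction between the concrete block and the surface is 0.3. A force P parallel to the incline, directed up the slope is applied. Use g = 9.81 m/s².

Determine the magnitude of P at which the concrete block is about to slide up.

P ≈ 4340 N

At impending motion up the slope, friction acts down-slope at its limit: f = μ_s N.
P is parallel to the surface, so N = m g cos θ = 4820 N.
Along the incline: P = m g sin θ + μ_s N = 2900 + 0.3×4820 = 4340 N.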